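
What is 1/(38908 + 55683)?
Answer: 1/94591 ≈ 1.0572e-5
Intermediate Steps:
1/(38908 + 55683) = 1/94591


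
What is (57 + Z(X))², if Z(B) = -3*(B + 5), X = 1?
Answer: 1521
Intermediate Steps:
Z(B) = -15 - 3*B (Z(B) = -3*(5 + B) = -15 - 3*B)
(57 + Z(X))² = (57 + (-15 - 3*1))² = (57 + (-15 - 3))² = (57 - 18)² = 39² = 1521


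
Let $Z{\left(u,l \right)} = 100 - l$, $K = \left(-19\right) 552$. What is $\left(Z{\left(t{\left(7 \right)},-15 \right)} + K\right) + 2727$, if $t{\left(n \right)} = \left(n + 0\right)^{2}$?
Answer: $-7646$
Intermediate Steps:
$K = -10488$
$t{\left(n \right)} = n^{2}$
$\left(Z{\left(t{\left(7 \right)},-15 \right)} + K\right) + 2727 = \left(\left(100 - -15\right) - 10488\right) + 2727 = \left(\left(100 + 15\right) - 10488\right) + 2727 = \left(115 - 10488\right) + 2727 = -10373 + 2727 = -7646$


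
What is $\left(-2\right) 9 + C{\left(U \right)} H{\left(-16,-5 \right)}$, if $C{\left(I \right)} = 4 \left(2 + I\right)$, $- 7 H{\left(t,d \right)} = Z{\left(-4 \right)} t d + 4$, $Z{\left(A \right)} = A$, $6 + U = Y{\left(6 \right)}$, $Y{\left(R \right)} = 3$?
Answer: $- \frac{1390}{7} \approx -198.57$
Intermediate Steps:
$U = -3$ ($U = -6 + 3 = -3$)
$H{\left(t,d \right)} = - \frac{4}{7} + \frac{4 d t}{7}$ ($H{\left(t,d \right)} = - \frac{- 4 t d + 4}{7} = - \frac{- 4 d t + 4}{7} = - \frac{4 - 4 d t}{7} = - \frac{4}{7} + \frac{4 d t}{7}$)
$C{\left(I \right)} = 8 + 4 I$
$\left(-2\right) 9 + C{\left(U \right)} H{\left(-16,-5 \right)} = \left(-2\right) 9 + \left(8 + 4 \left(-3\right)\right) \left(- \frac{4}{7} + \frac{4}{7} \left(-5\right) \left(-16\right)\right) = -18 + \left(8 - 12\right) \left(- \frac{4}{7} + \frac{320}{7}\right) = -18 - \frac{1264}{7} = - \frac{1390}{7}$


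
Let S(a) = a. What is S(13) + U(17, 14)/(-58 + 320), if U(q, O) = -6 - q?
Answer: 3383/262 ≈ 12.912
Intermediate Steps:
S(13) + U(17, 14)/(-58 + 320) = 13 + (-6 - 1*17)/(-58 + 320) = 13 + (-6 - 17)/262 = 13 - 23*1/262 = 13 - 23/262 = 3383/262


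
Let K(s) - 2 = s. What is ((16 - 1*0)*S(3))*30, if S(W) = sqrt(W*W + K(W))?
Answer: 480*sqrt(14) ≈ 1796.0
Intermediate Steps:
K(s) = 2 + s
S(W) = sqrt(2 + W + W**2) (S(W) = sqrt(W*W + (2 + W)) = sqrt(W**2 + (2 + W)) = sqrt(2 + W + W**2))
((16 - 1*0)*S(3))*30 = ((16 - 1*0)*sqrt(2 + 3 + 3**2))*30 = ((16 + 0)*sqrt(2 + 3 + 9))*30 = (16*sqrt(14))*30 = 480*sqrt(14)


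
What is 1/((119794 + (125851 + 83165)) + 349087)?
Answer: 1/677897 ≈ 1.4751e-6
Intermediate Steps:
1/((119794 + (125851 + 83165)) + 349087) = 1/((119794 + 209016) + 349087) = 1/(328810 + 349087) = 1/677897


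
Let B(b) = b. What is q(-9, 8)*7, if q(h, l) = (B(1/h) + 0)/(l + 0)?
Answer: -7/72 ≈ -0.097222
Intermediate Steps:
q(h, l) = 1/(h*l) (q(h, l) = (1/h + 0)/(l + 0) = 1/(h*l))
q(-9, 8)*7 = (1/(-9*8))*7 = -1/9*1/8*7 = -1/72*7 = -7/72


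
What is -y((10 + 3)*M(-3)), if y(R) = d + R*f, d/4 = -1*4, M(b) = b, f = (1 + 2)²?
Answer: 367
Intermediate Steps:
f = 9 (f = 3² = 9)
d = -16 (d = 4*(-1*4) = 4*(-4) = -16)
y(R) = -16 + 9*R (y(R) = -16 + R*9 = -16 + 9*R)
-y((10 + 3)*M(-3)) = -(-16 + 9*((10 + 3)*(-3))) = -(-16 + 9*(13*(-3))) = -(-16 + 9*(-39)) = -(-16 - 351) = -1*(-367) = 367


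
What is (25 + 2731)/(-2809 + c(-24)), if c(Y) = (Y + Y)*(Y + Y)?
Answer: -2756/505 ≈ -5.4574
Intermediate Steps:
c(Y) = 4*Y² (c(Y) = (2*Y)*(2*Y) = 4*Y²)
(25 + 2731)/(-2809 + c(-24)) = (25 + 2731)/(-2809 + 4*(-24)²) = 2756/(-2809 + 4*576) = 2756/(-2809 + 2304) = 2756/(-505) = 2756*(-1/505) = -2756/505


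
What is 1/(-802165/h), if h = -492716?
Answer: 70388/114595 ≈ 0.61423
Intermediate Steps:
1/(-802165/h) = 1/(-802165/(-492716)) = 1/(-802165*(-1/492716)) = 1/(114595/70388) = 70388/114595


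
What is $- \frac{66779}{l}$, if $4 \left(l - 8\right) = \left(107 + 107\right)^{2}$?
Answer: $- \frac{66779}{11457} \approx -5.8287$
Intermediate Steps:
$l = 11457$ ($l = 8 + \frac{\left(107 + 107\right)^{2}}{4} = 8 + \frac{214^{2}}{4} = 8 + \frac{1}{4} \cdot 45796 = 8 + 11449 = 11457$)
$- \frac{66779}{l} = - \frac{66779}{11457}$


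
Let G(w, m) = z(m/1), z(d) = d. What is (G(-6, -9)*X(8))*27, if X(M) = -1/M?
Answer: 243/8 ≈ 30.375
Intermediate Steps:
G(w, m) = m (G(w, m) = m/1 = m*1 = m)
(G(-6, -9)*X(8))*27 = -(-9)/8*27 = -9*(-1/8)*27 = (9/8)*27 = 243/8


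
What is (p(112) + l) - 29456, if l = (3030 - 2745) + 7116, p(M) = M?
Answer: -21943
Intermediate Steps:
l = 7401 (l = 285 + 7116 = 7401)
(p(112) + l) - 29456 = (112 + 7401) - 29456 = 7513 - 29456 = -21943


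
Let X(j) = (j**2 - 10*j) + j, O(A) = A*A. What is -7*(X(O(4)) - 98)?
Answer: -98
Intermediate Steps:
O(A) = A**2
X(j) = j**2 - 9*j
-7*(X(O(4)) - 98) = -7*(4**2*(-9 + 4**2) - 98) = -7*(16*(-9 + 16) - 98) = -7*(16*7 - 98) = -7*(112 - 98) = -7*14 = -98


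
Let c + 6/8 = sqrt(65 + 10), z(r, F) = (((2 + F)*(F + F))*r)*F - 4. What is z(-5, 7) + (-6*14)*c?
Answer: -4351 - 420*sqrt(3) ≈ -5078.5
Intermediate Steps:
z(r, F) = -4 + 2*r*F**2*(2 + F) (z(r, F) = (((2 + F)*(2*F))*r)*F - 4 = ((2*F*(2 + F))*r)*F - 4 = (2*F*r*(2 + F))*F - 4 = 2*r*F**2*(2 + F) - 4 = -4 + 2*r*F**2*(2 + F))
c = -3/4 + 5*sqrt(3) (c = -3/4 + sqrt(65 + 10) = -3/4 + sqrt(75) = -3/4 + 5*sqrt(3) ≈ 7.9103)
z(-5, 7) + (-6*14)*c = (-4 + 2*(-5)*7**3 + 4*(-5)*7**2) + (-6*14)*(-3/4 + 5*sqrt(3)) = (-4 + 2*(-5)*343 + 4*(-5)*49) - 84*(-3/4 + 5*sqrt(3)) = (-4 - 3430 - 980) + (63 - 420*sqrt(3)) = -4414 + (63 - 420*sqrt(3)) = -4351 - 420*sqrt(3)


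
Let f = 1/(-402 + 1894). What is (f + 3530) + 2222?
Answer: 8581985/1492 ≈ 5752.0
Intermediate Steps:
f = 1/1492 ≈ 0.00067024
(f + 3530) + 2222 = (1/1492 + 3530) + 2222 = 5266761/1492 + 2222 = 8581985/1492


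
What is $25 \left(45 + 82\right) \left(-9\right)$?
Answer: $-28575$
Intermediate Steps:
$25 \left(45 + 82\right) \left(-9\right) = 25 \cdot 127 \left(-9\right) = 3175 \left(-9\right) = -28575$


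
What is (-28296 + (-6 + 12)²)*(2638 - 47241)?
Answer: 1260480780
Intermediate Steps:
(-28296 + (-6 + 12)²)*(2638 - 47241) = (-28296 + 6²)*(-44603) = (-28296 + 36)*(-44603) = -28260*(-44603) = 1260480780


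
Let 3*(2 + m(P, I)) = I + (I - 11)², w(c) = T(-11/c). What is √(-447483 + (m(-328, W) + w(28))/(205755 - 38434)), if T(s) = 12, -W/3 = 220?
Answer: I*√112750657758033834/501963 ≈ 668.94*I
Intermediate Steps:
W = -660 (W = -3*220 = -660)
w(c) = 12
m(P, I) = -2 + I/3 + (-11 + I)²/3 (m(P, I) = -2 + (I + (I - 11)²)/3 = -2 + (I + (-11 + I)²)/3 = -2 + (I/3 + (-11 + I)²/3) = -2 + I/3 + (-11 + I)²/3)
√(-447483 + (m(-328, W) + w(28))/(205755 - 38434)) = √(-447483 + ((-2 + (⅓)*(-660) + (-11 - 660)²/3) + 12)/(205755 - 38434)) = √(-447483 + ((-2 - 220 + (⅓)*(-671)²) + 12)/167321) = √(-447483 + ((-2 - 220 + (⅓)*450241) + 12)*(1/167321)) = √(-447483 + ((-2 - 220 + 450241/3) + 12)*(1/167321)) = √(-447483 + (449575/3 + 12)*(1/167321)) = √(-447483 + (449611/3)*(1/167321)) = √(-447483 + 449611/501963) = √(-224619459518/501963) = I*√112750657758033834/501963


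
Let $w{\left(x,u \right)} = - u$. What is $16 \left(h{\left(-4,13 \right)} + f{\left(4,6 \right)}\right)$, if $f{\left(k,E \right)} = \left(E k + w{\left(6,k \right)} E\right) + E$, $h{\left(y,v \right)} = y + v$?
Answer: $240$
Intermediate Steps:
$h{\left(y,v \right)} = v + y$
$f{\left(k,E \right)} = E$ ($f{\left(k,E \right)} = \left(E k + - k E\right) + E = \left(E k - E k\right) + E = 0 + E = E$)
$16 \left(h{\left(-4,13 \right)} + f{\left(4,6 \right)}\right) = 16 \left(\left(13 - 4\right) + 6\right) = 16 \left(9 + 6\right) = 16 \cdot 15 = 240$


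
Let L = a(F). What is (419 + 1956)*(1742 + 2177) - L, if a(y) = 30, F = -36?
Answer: 9307595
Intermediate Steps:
L = 30
(419 + 1956)*(1742 + 2177) - L = (419 + 1956)*(1742 + 2177) - 1*30 = 2375*3919 - 30 = 9307625 - 30 = 9307595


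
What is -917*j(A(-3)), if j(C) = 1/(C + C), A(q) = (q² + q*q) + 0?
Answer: -917/36 ≈ -25.472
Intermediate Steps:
A(q) = 2*q² (A(q) = (q² + q²) + 0 = 2*q² + 0 = 2*q²)
j(C) = 1/(2*C)
-917*j(A(-3)) = -917/(2*(2*(-3)²)) = -917/(2*(2*9)) = -917/(2*18) = -917*1/36 = -917/36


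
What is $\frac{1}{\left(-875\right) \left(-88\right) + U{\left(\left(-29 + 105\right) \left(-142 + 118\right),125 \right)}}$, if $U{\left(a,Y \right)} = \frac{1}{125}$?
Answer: $\frac{125}{9625001} \approx 1.2987 \cdot 10^{-5}$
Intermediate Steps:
$U{\left(a,Y \right)} = \frac{1}{125}$
$\frac{1}{\left(-875\right) \left(-88\right) + U{\left(\left(-29 + 105\right) \left(-142 + 118\right),125 \right)}} = \frac{1}{\left(-875\right) \left(-88\right) + \frac{1}{125}} = \frac{1}{77000 + \frac{1}{125}} = \frac{1}{\frac{9625001}{125}} = \frac{125}{9625001}$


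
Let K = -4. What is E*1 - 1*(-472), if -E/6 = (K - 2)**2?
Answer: 256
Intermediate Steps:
E = -216 (E = -6*(-4 - 2)**2 = -6*(-6)**2 = -6*36 = -216)
E*1 - 1*(-472) = -216*1 - 1*(-472) = -216 + 472 = 256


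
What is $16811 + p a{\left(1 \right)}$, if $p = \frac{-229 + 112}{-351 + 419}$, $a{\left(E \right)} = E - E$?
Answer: $16811$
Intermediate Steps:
$a{\left(E \right)} = 0$
$p = - \frac{117}{68} \approx -1.7206$
$16811 + p a{\left(1 \right)} = 16811 - 0 = 16811 + 0 = 16811$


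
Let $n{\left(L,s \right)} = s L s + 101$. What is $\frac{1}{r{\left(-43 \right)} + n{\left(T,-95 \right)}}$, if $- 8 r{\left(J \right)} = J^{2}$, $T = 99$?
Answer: $\frac{8}{7146759} \approx 1.1194 \cdot 10^{-6}$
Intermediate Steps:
$n{\left(L,s \right)} = 101 + L s^{2}$ ($n{\left(L,s \right)} = L s s + 101 = L s^{2} + 101 = 101 + L s^{2}$)
$r{\left(J \right)} = - \frac{J^{2}}{8}$
$\frac{1}{r{\left(-43 \right)} + n{\left(T,-95 \right)}} = \frac{1}{- \frac{\left(-43\right)^{2}}{8} + \left(101 + 99 \left(-95\right)^{2}\right)} = \frac{1}{\left(- \frac{1}{8}\right) 1849 + \left(101 + 99 \cdot 9025\right)} = \frac{1}{- \frac{1849}{8} + \left(101 + 893475\right)} = \frac{1}{- \frac{1849}{8} + 893576} = \frac{1}{\frac{7146759}{8}} = \frac{8}{7146759}$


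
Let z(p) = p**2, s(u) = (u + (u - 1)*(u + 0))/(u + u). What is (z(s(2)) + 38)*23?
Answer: 897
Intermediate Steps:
s(u) = (u + u*(-1 + u))/(2*u) (s(u) = (u + (-1 + u)*u)/((2*u)) = (u + u*(-1 + u))*(1/(2*u)) = (u + u*(-1 + u))/(2*u))
(z(s(2)) + 38)*23 = (((1/2)*2)**2 + 38)*23 = (1**2 + 38)*23 = (1 + 38)*23 = 39*23 = 897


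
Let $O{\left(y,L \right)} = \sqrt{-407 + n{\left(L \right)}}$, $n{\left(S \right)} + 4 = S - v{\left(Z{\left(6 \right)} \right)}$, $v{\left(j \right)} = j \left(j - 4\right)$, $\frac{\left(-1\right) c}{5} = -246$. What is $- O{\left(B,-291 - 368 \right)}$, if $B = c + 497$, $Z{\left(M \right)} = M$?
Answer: $- i \sqrt{1082} \approx - 32.894 i$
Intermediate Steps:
$c = 1230$ ($c = \left(-5\right) \left(-246\right) = 1230$)
$B = 1727$ ($B = 1230 + 497 = 1727$)
$v{\left(j \right)} = j \left(-4 + j\right)$
$n{\left(S \right)} = -16 + S$ ($n{\left(S \right)} = -4 + \left(S - 6 \left(-4 + 6\right)\right) = -4 + \left(S - 6 \cdot 2\right) = -4 + \left(S - 12\right) = -4 + \left(-12 + S\right) = -16 + S$)
$O{\left(y,L \right)} = \sqrt{-423 + L}$ ($O{\left(y,L \right)} = \sqrt{-407 + \left(-16 + L\right)} = \sqrt{-423 + L}$)
$- O{\left(B,-291 - 368 \right)} = - \sqrt{-423 - 659} = - \sqrt{-1082} = - i \sqrt{1082}$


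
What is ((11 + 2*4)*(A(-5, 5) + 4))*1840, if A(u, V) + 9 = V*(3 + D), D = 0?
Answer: 349600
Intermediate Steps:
A(u, V) = -9 + 3*V (A(u, V) = -9 + V*(3 + 0) = -9 + V*3 = -9 + 3*V)
((11 + 2*4)*(A(-5, 5) + 4))*1840 = ((11 + 2*4)*((-9 + 3*5) + 4))*1840 = ((11 + 8)*((-9 + 15) + 4))*1840 = (19*(6 + 4))*1840 = (19*10)*1840 = 190*1840 = 349600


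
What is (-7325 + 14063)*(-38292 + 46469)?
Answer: 55096626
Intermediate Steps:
(-7325 + 14063)*(-38292 + 46469) = 6738*8177 = 55096626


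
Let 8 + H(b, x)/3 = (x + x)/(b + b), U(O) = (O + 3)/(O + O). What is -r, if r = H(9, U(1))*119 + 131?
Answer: 7937/3 ≈ 2645.7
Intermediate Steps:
U(O) = (3 + O)/(2*O) (U(O) = (3 + O)/((2*O)) = (3 + O)*(1/(2*O)) = (3 + O)/(2*O))
H(b, x) = -24 + 3*x/b (H(b, x) = -24 + 3*((x + x)/(b + b)) = -24 + 3*((2*x)/((2*b))) = -24 + 3*((2*x)*(1/(2*b))) = -24 + 3*(x/b) = -24 + 3*x/b)
r = -7937/3 (r = (-24 + 3*((½)*(3 + 1)/1)/9)*119 + 131 = (-24 + 3*((½)*1*4)*(⅑))*119 + 131 = (-24 + 3*2*(⅑))*119 + 131 = (-24 + ⅔)*119 + 131 = -70/3*119 + 131 = -8330/3 + 131 = -7937/3 ≈ -2645.7)
-r = -1*(-7937/3) = 7937/3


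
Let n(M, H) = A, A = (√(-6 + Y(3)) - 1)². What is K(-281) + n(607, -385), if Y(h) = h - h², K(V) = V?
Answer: -292 - 4*I*√3 ≈ -292.0 - 6.9282*I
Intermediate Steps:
A = (-1 + 2*I*√3)² (A = (√(-6 + 3*(1 - 1*3)) - 1)² = (√(-6 + 3*(1 - 3)) - 1)² = (√(-6 + 3*(-2)) - 1)² = (√(-6 - 6) - 1)² = (√(-12) - 1)² = (2*I*√3 - 1)² = (-1 + 2*I*√3)² ≈ -11.0 - 6.9282*I)
n(M, H) = (1 - 2*I*√3)²
K(-281) + n(607, -385) = -281 + (1 - 2*I*√3)²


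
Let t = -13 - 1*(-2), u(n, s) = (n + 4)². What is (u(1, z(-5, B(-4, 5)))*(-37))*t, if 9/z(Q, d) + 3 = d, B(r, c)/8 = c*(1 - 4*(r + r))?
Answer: 10175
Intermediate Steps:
B(r, c) = 8*c*(1 - 8*r) (B(r, c) = 8*(c*(1 - 4*(r + r))) = 8*(c*(1 - 8*r)) = 8*c*(1 - 8*r))
z(Q, d) = 9/(-3 + d)
u(n, s) = (4 + n)²
t = -11 (t = -13 + 2 = -11)
(u(1, z(-5, B(-4, 5)))*(-37))*t = ((4 + 1)²*(-37))*(-11) = (5²*(-37))*(-11) = (25*(-37))*(-11) = -925*(-11) = 10175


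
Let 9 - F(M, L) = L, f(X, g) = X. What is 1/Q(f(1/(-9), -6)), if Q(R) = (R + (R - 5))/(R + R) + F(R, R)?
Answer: 18/587 ≈ 0.030664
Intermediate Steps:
F(M, L) = 9 - L
Q(R) = 9 - R + (-5 + 2*R)/(2*R) (Q(R) = (R + (R - 5))/(R + R) + (9 - R) = (R + (-5 + R))/((2*R)) + (9 - R) = (-5 + 2*R)*(1/(2*R)) + (9 - R) = (-5 + 2*R)/(2*R) + (9 - R) = 9 - R + (-5 + 2*R)/(2*R))
1/Q(f(1/(-9), -6)) = 1/(10 - 1/(-9) - 5/(2*(1/(-9)))) = 1/(10 - 1*(-⅑) - 5/(2*(-⅑))) = 1/(10 + ⅑ - 5/2*(-9)) = 1/(10 + ⅑ + 45/2) = 1/(587/18) = 18/587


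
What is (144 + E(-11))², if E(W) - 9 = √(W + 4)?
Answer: (153 + I*√7)² ≈ 23402.0 + 809.6*I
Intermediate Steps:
E(W) = 9 + √(4 + W) (E(W) = 9 + √(W + 4) = 9 + √(4 + W))
(144 + E(-11))² = (144 + (9 + √(4 - 11)))² = (144 + (9 + √(-7)))² = (144 + (9 + I*√7))² = (153 + I*√7)²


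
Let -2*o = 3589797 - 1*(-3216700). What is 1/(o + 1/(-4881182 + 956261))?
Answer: -7849842/26714963011739 ≈ -2.9384e-7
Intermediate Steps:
o = -6806497/2 (o = -(3589797 - 1*(-3216700))/2 = -(3589797 + 3216700)/2 = -1/2*6806497 = -6806497/2 ≈ -3.4032e+6)
1/(o + 1/(-4881182 + 956261)) = 1/(-6806497/2 + 1/(-4881182 + 956261)) = 1/(-6806497/2 + 1/(-3924921)) = 1/(-6806497/2 - 1/3924921) = 1/(-26714963011739/7849842) = -7849842/26714963011739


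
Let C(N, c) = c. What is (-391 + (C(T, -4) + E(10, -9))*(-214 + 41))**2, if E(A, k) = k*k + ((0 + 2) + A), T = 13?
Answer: 249260944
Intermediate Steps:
E(A, k) = 2 + A + k**2 (E(A, k) = k**2 + (2 + A) = 2 + A + k**2)
(-391 + (C(T, -4) + E(10, -9))*(-214 + 41))**2 = (-391 + (-4 + (2 + 10 + (-9)**2))*(-214 + 41))**2 = (-391 + (-4 + (2 + 10 + 81))*(-173))**2 = (-391 + (-4 + 93)*(-173))**2 = (-391 + 89*(-173))**2 = (-391 - 15397)**2 = (-15788)**2 = 249260944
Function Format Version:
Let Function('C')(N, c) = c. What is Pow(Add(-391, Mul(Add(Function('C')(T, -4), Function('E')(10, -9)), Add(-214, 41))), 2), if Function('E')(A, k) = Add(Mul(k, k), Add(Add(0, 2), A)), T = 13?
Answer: 249260944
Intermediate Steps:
Function('E')(A, k) = Add(2, A, Pow(k, 2)) (Function('E')(A, k) = Add(Pow(k, 2), Add(2, A)) = Add(2, A, Pow(k, 2)))
Pow(Add(-391, Mul(Add(Function('C')(T, -4), Function('E')(10, -9)), Add(-214, 41))), 2) = Pow(Add(-391, Mul(Add(-4, Add(2, 10, Pow(-9, 2))), Add(-214, 41))), 2) = Pow(Add(-391, Mul(Add(-4, Add(2, 10, 81)), -173)), 2) = Pow(Add(-391, Mul(Add(-4, 93), -173)), 2) = Pow(Add(-391, Mul(89, -173)), 2) = Pow(Add(-391, -15397), 2) = Pow(-15788, 2) = 249260944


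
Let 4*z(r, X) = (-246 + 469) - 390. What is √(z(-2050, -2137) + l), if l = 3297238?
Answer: √13188785/2 ≈ 1815.8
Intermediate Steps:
z(r, X) = -167/4 (z(r, X) = ((-246 + 469) - 390)/4 = (223 - 390)/4 = (¼)*(-167) = -167/4)
√(z(-2050, -2137) + l) = √(-167/4 + 3297238) = √(13188785/4) = √13188785/2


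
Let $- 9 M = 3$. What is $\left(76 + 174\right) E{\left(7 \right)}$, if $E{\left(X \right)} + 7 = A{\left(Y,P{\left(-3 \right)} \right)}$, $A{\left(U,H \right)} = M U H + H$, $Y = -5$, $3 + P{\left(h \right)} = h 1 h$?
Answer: $2250$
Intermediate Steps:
$M = - \frac{1}{3}$ ($M = \left(- \frac{1}{9}\right) 3 = - \frac{1}{3} \approx -0.33333$)
$P{\left(h \right)} = -3 + h^{2}$ ($P{\left(h \right)} = -3 + h 1 h = -3 + h h = -3 + h^{2}$)
$A{\left(U,H \right)} = H - \frac{H U}{3}$ ($A{\left(U,H \right)} = - \frac{U}{3} H + H = - \frac{H U}{3} + H = H - \frac{H U}{3}$)
$E{\left(X \right)} = 9$ ($E{\left(X \right)} = -7 + \frac{\left(-3 + \left(-3\right)^{2}\right) \left(3 - -5\right)}{3} = -7 + \frac{\left(-3 + 9\right) \left(3 + 5\right)}{3} = -7 + \frac{1}{3} \cdot 6 \cdot 8 = -7 + 16 = 9$)
$\left(76 + 174\right) E{\left(7 \right)} = \left(76 + 174\right) 9 = 250 \cdot 9 = 2250$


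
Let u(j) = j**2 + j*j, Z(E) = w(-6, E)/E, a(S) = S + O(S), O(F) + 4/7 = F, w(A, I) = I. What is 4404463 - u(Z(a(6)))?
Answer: 4404461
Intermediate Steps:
O(F) = -4/7 + F
a(S) = -4/7 + 2*S (a(S) = S + (-4/7 + S) = -4/7 + 2*S)
Z(E) = 1 (Z(E) = E/E = 1)
u(j) = 2*j**2 (u(j) = j**2 + j**2 = 2*j**2)
4404463 - u(Z(a(6))) = 4404463 - 2*1**2 = 4404463 - 2 = 4404461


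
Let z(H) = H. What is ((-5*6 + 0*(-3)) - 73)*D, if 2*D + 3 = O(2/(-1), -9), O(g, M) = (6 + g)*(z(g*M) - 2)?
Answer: -6283/2 ≈ -3141.5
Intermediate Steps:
O(g, M) = (-2 + M*g)*(6 + g) (O(g, M) = (6 + g)*(g*M - 2) = (6 + g)*(M*g - 2) = (6 + g)*(-2 + M*g) = (-2 + M*g)*(6 + g))
D = 61/2 (D = -3/2 + (-12 - 4/(-1) - 9*(2/(-1))² + 6*(-9)*(2/(-1)))/2 = -3/2 + (-12 - 4*(-1) - 9*(2*(-1))² + 6*(-9)*(2*(-1)))/2 = -3/2 + (-12 - 2*(-2) - 9*(-2)² + 6*(-9)*(-2))/2 = -3/2 + (-12 + 4 - 9*4 + 108)/2 = -3/2 + (-12 + 4 - 36 + 108)/2 = -3/2 + (½)*64 = -3/2 + 32 = 61/2 ≈ 30.500)
((-5*6 + 0*(-3)) - 73)*D = ((-5*6 + 0*(-3)) - 73)*(61/2) = ((-30 + 0) - 73)*(61/2) = (-30 - 73)*(61/2) = -103*61/2 = -6283/2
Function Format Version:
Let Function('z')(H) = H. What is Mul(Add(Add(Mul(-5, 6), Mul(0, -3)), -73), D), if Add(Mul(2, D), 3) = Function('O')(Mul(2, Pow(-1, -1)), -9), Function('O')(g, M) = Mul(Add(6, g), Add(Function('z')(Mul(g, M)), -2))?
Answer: Rational(-6283, 2) ≈ -3141.5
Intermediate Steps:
Function('O')(g, M) = Mul(Add(-2, Mul(M, g)), Add(6, g)) (Function('O')(g, M) = Mul(Add(6, g), Add(Mul(g, M), -2)) = Mul(Add(6, g), Add(Mul(M, g), -2)) = Mul(Add(6, g), Add(-2, Mul(M, g))) = Mul(Add(-2, Mul(M, g)), Add(6, g)))
D = Rational(61, 2) (D = Add(Rational(-3, 2), Mul(Rational(1, 2), Add(-12, Mul(-2, Mul(2, Pow(-1, -1))), Mul(-9, Pow(Mul(2, Pow(-1, -1)), 2)), Mul(6, -9, Mul(2, Pow(-1, -1)))))) = Add(Rational(-3, 2), Mul(Rational(1, 2), Add(-12, Mul(-2, Mul(2, -1)), Mul(-9, Pow(Mul(2, -1), 2)), Mul(6, -9, Mul(2, -1))))) = Add(Rational(-3, 2), Mul(Rational(1, 2), Add(-12, Mul(-2, -2), Mul(-9, Pow(-2, 2)), Mul(6, -9, -2)))) = Add(Rational(-3, 2), Mul(Rational(1, 2), Add(-12, 4, Mul(-9, 4), 108))) = Add(Rational(-3, 2), Mul(Rational(1, 2), Add(-12, 4, -36, 108))) = Add(Rational(-3, 2), Mul(Rational(1, 2), 64)) = Add(Rational(-3, 2), 32) = Rational(61, 2) ≈ 30.500)
Mul(Add(Add(Mul(-5, 6), Mul(0, -3)), -73), D) = Mul(Add(Add(Mul(-5, 6), Mul(0, -3)), -73), Rational(61, 2)) = Mul(Add(Add(-30, 0), -73), Rational(61, 2)) = Mul(Add(-30, -73), Rational(61, 2)) = Mul(-103, Rational(61, 2)) = Rational(-6283, 2)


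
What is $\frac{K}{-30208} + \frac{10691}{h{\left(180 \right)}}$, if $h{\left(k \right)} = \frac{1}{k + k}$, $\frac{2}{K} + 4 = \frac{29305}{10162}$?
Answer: $\frac{329693772308441}{85662336} \approx 3.8488 \cdot 10^{6}$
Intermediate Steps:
$K = - \frac{20324}{11343}$ ($K = \frac{2}{-4 + \frac{29305}{10162}} = \frac{2}{- \frac{11343}{10162}} = 2 \left(- \frac{10162}{11343}\right) = - \frac{20324}{11343} \approx -1.7918$)
$h{\left(k \right)} = \frac{1}{2 k}$
$\frac{K}{-30208} + \frac{10691}{h{\left(180 \right)}} = - \frac{20324}{11343 \left(-30208\right)} + \frac{10691}{\frac{1}{2} \cdot \frac{1}{180}} = \left(- \frac{20324}{11343}\right) \left(- \frac{1}{30208}\right) + \frac{10691}{\frac{1}{2} \cdot \frac{1}{180}} = \frac{5081}{85662336} + 10691 \frac{1}{\frac{1}{360}} = \frac{5081}{85662336} + 10691 \cdot 360 = \frac{5081}{85662336} + 3848760 = \frac{329693772308441}{85662336}$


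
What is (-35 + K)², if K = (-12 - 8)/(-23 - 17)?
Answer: 4761/4 ≈ 1190.3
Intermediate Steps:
K = ½ (K = -20/(-40) = -20*(-1/40) = ½ ≈ 0.50000)
(-35 + K)² = (-35 + ½)² = (-69/2)² = 4761/4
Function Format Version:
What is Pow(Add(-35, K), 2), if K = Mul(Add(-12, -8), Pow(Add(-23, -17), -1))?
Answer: Rational(4761, 4) ≈ 1190.3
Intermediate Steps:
K = Rational(1, 2) (K = Mul(-20, Pow(-40, -1)) = Mul(-20, Rational(-1, 40)) = Rational(1, 2) ≈ 0.50000)
Pow(Add(-35, K), 2) = Pow(Add(-35, Rational(1, 2)), 2) = Pow(Rational(-69, 2), 2) = Rational(4761, 4)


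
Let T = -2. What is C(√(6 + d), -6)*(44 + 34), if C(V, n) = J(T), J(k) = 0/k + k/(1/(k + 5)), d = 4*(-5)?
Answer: -468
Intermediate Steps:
d = -20
J(k) = k*(5 + k) (J(k) = 0 + k/(1/(5 + k)) = 0 + k*(5 + k) = k*(5 + k))
C(V, n) = -6 (C(V, n) = -2*(5 - 2) = -2*3 = -6)
C(√(6 + d), -6)*(44 + 34) = -6*(44 + 34) = -6*78 = -468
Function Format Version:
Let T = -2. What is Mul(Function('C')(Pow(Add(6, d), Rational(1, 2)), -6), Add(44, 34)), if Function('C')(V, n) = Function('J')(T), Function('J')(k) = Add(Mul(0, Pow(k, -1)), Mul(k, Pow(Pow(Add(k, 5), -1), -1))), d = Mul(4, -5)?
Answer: -468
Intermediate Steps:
d = -20
Function('J')(k) = Mul(k, Add(5, k)) (Function('J')(k) = Add(0, Mul(k, Pow(Pow(Add(5, k), -1), -1))) = Add(0, Mul(k, Add(5, k))) = Mul(k, Add(5, k)))
Function('C')(V, n) = -6 (Function('C')(V, n) = Mul(-2, Add(5, -2)) = Mul(-2, 3) = -6)
Mul(Function('C')(Pow(Add(6, d), Rational(1, 2)), -6), Add(44, 34)) = Mul(-6, Add(44, 34)) = Mul(-6, 78) = -468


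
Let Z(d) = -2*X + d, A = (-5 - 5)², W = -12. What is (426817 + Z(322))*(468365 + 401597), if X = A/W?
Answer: 1114827594254/3 ≈ 3.7161e+11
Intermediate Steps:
A = 100 (A = (-10)² = 100)
X = -25/3 (X = 100/(-12) = 100*(-1/12) = -25/3 ≈ -8.3333)
Z(d) = 50/3 + d (Z(d) = -2*(-25/3) + d = 50/3 + d)
(426817 + Z(322))*(468365 + 401597) = (426817 + (50/3 + 322))*(468365 + 401597) = (426817 + 1016/3)*869962 = (1281467/3)*869962 = 1114827594254/3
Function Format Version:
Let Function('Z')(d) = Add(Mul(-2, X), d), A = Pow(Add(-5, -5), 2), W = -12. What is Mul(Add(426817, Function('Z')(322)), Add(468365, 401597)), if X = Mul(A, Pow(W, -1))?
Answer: Rational(1114827594254, 3) ≈ 3.7161e+11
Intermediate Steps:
A = 100 (A = Pow(-10, 2) = 100)
X = Rational(-25, 3) (X = Mul(100, Pow(-12, -1)) = Mul(100, Rational(-1, 12)) = Rational(-25, 3) ≈ -8.3333)
Function('Z')(d) = Add(Rational(50, 3), d) (Function('Z')(d) = Add(Mul(-2, Rational(-25, 3)), d) = Add(Rational(50, 3), d))
Mul(Add(426817, Function('Z')(322)), Add(468365, 401597)) = Mul(Add(426817, Add(Rational(50, 3), 322)), Add(468365, 401597)) = Mul(Add(426817, Rational(1016, 3)), 869962) = Mul(Rational(1281467, 3), 869962) = Rational(1114827594254, 3)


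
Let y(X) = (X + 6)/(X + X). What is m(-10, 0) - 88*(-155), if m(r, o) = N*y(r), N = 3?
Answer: 68203/5 ≈ 13641.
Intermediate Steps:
y(X) = (6 + X)/(2*X) (y(X) = (6 + X)/((2*X)) = (6 + X)*(1/(2*X)) = (6 + X)/(2*X))
m(r, o) = 3*(6 + r)/(2*r) (m(r, o) = 3*((6 + r)/(2*r)) = 3*(6 + r)/(2*r))
m(-10, 0) - 88*(-155) = (3/2 + 9/(-10)) - 88*(-155) = (3/2 + 9*(-⅒)) + 13640 = (3/2 - 9/10) + 13640 = ⅗ + 13640 = 68203/5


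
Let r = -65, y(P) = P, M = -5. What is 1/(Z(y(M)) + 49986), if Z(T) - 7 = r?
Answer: 1/49928 ≈ 2.0029e-5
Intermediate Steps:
Z(T) = -58 (Z(T) = 7 - 65 = -58)
1/(Z(y(M)) + 49986) = 1/(-58 + 49986) = 1/49928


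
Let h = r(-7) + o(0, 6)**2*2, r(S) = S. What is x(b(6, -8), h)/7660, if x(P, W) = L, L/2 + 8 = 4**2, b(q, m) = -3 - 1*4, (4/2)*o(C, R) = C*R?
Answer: 4/1915 ≈ 0.0020888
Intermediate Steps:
o(C, R) = C*R/2 (o(C, R) = (C*R)/2 = C*R/2)
b(q, m) = -7 (b(q, m) = -3 - 4 = -7)
h = -7 (h = -7 + ((1/2)*0*6)**2*2 = -7 + 0**2*2 = -7 + 0*2 = -7 + 0 = -7)
L = 16 (L = -16 + 2*4**2 = -16 + 2*16 = -16 + 32 = 16)
x(P, W) = 16
x(b(6, -8), h)/7660 = 16/7660 = 16*(1/7660) = 4/1915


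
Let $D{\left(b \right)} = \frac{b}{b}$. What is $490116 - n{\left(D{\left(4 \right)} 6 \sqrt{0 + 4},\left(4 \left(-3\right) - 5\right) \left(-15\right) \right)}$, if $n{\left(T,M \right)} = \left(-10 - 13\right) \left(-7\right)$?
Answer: $489955$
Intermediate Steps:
$D{\left(b \right)} = 1$
$n{\left(T,M \right)} = 161$ ($n{\left(T,M \right)} = \left(-23\right) \left(-7\right) = 161$)
$490116 - n{\left(D{\left(4 \right)} 6 \sqrt{0 + 4},\left(4 \left(-3\right) - 5\right) \left(-15\right) \right)} = 490116 - 161 = 489955$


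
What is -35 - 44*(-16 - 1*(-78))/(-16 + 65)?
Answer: -4443/49 ≈ -90.673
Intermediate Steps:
-35 - 44*(-16 - 1*(-78))/(-16 + 65) = -35 - 44*(-16 + 78)/49 = -35 - 2728/49 = -4443/49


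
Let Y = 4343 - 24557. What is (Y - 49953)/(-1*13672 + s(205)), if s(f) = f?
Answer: 23389/4489 ≈ 5.2103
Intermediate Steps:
Y = -20214
(Y - 49953)/(-1*13672 + s(205)) = (-20214 - 49953)/(-1*13672 + 205) = -70167/(-13672 + 205) = -70167/(-13467) = -70167*(-1/13467) = 23389/4489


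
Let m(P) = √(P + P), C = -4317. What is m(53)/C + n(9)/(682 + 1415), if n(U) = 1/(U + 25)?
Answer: 1/71298 - √106/4317 ≈ -0.0023709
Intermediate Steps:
n(U) = 1/(25 + U)
m(P) = √2*√P (m(P) = √(2*P) = √2*√P)
m(53)/C + n(9)/(682 + 1415) = (√2*√53)/(-4317) + 1/((25 + 9)*(682 + 1415)) = √106*(-1/4317) + 1/(34*2097) = -√106/4317 + (1/34)*(1/2097) = -√106/4317 + 1/71298 = 1/71298 - √106/4317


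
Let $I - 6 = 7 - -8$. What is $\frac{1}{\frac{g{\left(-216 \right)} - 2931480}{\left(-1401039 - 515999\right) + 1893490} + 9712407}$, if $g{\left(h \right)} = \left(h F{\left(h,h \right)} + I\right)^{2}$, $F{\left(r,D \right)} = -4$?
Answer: $\frac{23548}{228709908291} \approx 1.0296 \cdot 10^{-7}$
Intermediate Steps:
$I = 21$ ($I = 6 + \left(7 - -8\right) = 6 + \left(7 + 8\right) = 6 + 15 = 21$)
$g{\left(h \right)} = \left(21 - 4 h\right)^{2}$ ($g{\left(h \right)} = \left(h \left(-4\right) + 21\right)^{2} = \left(- 4 h + 21\right)^{2} = \left(21 - 4 h\right)^{2}$)
$\frac{1}{\frac{g{\left(-216 \right)} - 2931480}{\left(-1401039 - 515999\right) + 1893490} + 9712407} = \frac{1}{\frac{\left(21 - -864\right)^{2} - 2931480}{\left(-1401039 - 515999\right) + 1893490} + 9712407} = \frac{1}{\frac{\left(21 + 864\right)^{2} - 2931480}{-1917038 + 1893490} + 9712407} = \frac{1}{\frac{885^{2} - 2931480}{-23548} + 9712407} = \frac{1}{\left(783225 - 2931480\right) \left(- \frac{1}{23548}\right) + 9712407} = \frac{1}{\left(-2148255\right) \left(- \frac{1}{23548}\right) + 9712407} = \frac{1}{\frac{2148255}{23548} + 9712407} = \frac{1}{\frac{228709908291}{23548}} = \frac{23548}{228709908291}$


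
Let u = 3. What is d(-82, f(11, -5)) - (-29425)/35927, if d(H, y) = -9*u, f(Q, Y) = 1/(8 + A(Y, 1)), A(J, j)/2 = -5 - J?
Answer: -940604/35927 ≈ -26.181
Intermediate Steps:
A(J, j) = -10 - 2*J (A(J, j) = 2*(-5 - J) = -10 - 2*J)
f(Q, Y) = 1/(-2 - 2*Y) (f(Q, Y) = 1/(8 + (-10 - 2*Y)) = 1/(-2 - 2*Y))
d(H, y) = -27 (d(H, y) = -9*3 = -27)
d(-82, f(11, -5)) - (-29425)/35927 = -27 - (-29425)/35927 = -27 - 1*(-29425/35927) = -27 + 29425/35927 = -940604/35927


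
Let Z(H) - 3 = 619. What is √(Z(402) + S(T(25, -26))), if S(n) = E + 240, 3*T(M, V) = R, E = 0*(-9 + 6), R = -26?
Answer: √862 ≈ 29.360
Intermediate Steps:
E = 0 (E = 0*(-3) = 0)
T(M, V) = -26/3 (T(M, V) = (⅓)*(-26) = -26/3)
Z(H) = 622 (Z(H) = 3 + 619 = 622)
S(n) = 240 (S(n) = 0 + 240 = 240)
√(Z(402) + S(T(25, -26))) = √(622 + 240) = √862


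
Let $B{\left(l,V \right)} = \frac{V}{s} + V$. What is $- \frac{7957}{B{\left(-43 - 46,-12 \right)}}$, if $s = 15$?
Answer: $\frac{39785}{64} \approx 621.64$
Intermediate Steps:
$B{\left(l,V \right)} = \frac{16 V}{15}$ ($B{\left(l,V \right)} = \frac{V}{15} + V = \frac{16 V}{15}$)
$- \frac{7957}{B{\left(-43 - 46,-12 \right)}} = - \frac{7957}{\frac{16}{15} \left(-12\right)} = - \frac{7957}{- \frac{64}{5}} = \left(-7957\right) \left(- \frac{5}{64}\right) = \frac{39785}{64}$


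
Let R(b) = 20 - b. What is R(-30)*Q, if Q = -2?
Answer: -100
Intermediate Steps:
R(-30)*Q = (20 - 1*(-30))*(-2) = (20 + 30)*(-2) = 50*(-2) = -100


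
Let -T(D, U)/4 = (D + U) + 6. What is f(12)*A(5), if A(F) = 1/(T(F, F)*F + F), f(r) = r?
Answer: -4/105 ≈ -0.038095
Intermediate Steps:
T(D, U) = -24 - 4*D - 4*U (T(D, U) = -4*((D + U) + 6) = -4*(6 + D + U) = -24 - 4*D - 4*U)
A(F) = 1/(F + F*(-24 - 8*F)) (A(F) = 1/((-24 - 4*F - 4*F)*F + F) = 1/((-24 - 8*F)*F + F) = 1/(F*(-24 - 8*F) + F) = 1/(F + F*(-24 - 8*F)))
f(12)*A(5) = 12*(-1/(5*(23 + 8*5))) = 12*(-1*⅕/(23 + 40)) = 12*(-1*⅕/63) = 12*(-1*⅕*1/63) = 12*(-1/315) = -4/105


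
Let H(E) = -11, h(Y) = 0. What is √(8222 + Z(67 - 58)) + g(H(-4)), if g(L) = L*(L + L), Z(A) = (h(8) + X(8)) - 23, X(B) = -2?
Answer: 242 + √8197 ≈ 332.54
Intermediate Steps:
Z(A) = -25 (Z(A) = (0 - 2) - 23 = -2 - 23 = -25)
g(L) = 2*L² (g(L) = L*(2*L) = 2*L²)
√(8222 + Z(67 - 58)) + g(H(-4)) = √(8222 - 25) + 2*(-11)² = √8197 + 2*121 = √8197 + 242 = 242 + √8197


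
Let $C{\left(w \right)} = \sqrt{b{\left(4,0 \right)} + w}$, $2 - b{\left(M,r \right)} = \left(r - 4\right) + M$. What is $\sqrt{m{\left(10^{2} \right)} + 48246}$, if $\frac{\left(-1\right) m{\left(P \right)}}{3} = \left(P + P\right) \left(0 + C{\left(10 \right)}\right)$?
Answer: $\sqrt{48246 - 1200 \sqrt{3}} \approx 214.87$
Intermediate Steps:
$b{\left(M,r \right)} = 6 - M - r$ ($b{\left(M,r \right)} = 2 - \left(\left(r - 4\right) + M\right) = 2 - \left(\left(-4 + r\right) + M\right) = 2 - \left(-4 + M + r\right) = 6 - M - r$)
$C{\left(w \right)} = \sqrt{2 + w}$ ($C{\left(w \right)} = \sqrt{\left(6 - 4 - 0\right) + w} = \sqrt{\left(6 - 4 + 0\right) + w} = \sqrt{2 + w}$)
$m{\left(P \right)} = - 12 P \sqrt{3}$ ($m{\left(P \right)} = - 3 \left(P + P\right) \left(0 + \sqrt{2 + 10}\right) = - 3 \cdot 2 P \left(0 + \sqrt{12}\right) = - 3 \cdot 2 P \left(0 + 2 \sqrt{3}\right) = - 3 \cdot 2 P 2 \sqrt{3} = - 3 \cdot 4 P \sqrt{3} = - 12 P \sqrt{3}$)
$\sqrt{m{\left(10^{2} \right)} + 48246} = \sqrt{- 12 \cdot 10^{2} \sqrt{3} + 48246} = \sqrt{\left(-12\right) 100 \sqrt{3} + 48246} = \sqrt{- 1200 \sqrt{3} + 48246} = \sqrt{48246 - 1200 \sqrt{3}}$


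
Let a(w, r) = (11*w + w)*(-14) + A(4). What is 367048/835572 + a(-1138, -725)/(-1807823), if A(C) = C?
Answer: 125951619242/377641569939 ≈ 0.33352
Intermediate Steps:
a(w, r) = 4 - 168*w (a(w, r) = (11*w + w)*(-14) + 4 = (12*w)*(-14) + 4 = -168*w + 4 = 4 - 168*w)
367048/835572 + a(-1138, -725)/(-1807823) = 367048/835572 + (4 - 168*(-1138))/(-1807823) = 367048*(1/835572) + (4 + 191184)*(-1/1807823) = 91762/208893 + 191188*(-1/1807823) = 91762/208893 - 191188/1807823 = 125951619242/377641569939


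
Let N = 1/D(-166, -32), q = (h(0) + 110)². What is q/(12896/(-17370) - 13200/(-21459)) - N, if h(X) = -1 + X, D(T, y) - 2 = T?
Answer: -30261808038269/324250304 ≈ -93329.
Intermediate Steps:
D(T, y) = 2 + T
q = 11881 (q = ((-1 + 0) + 110)² = (-1 + 110)² = 109² = 11881)
N = -1/164 (N = 1/(2 - 166) = 1/(-164) = -1/164 ≈ -0.0060976)
q/(12896/(-17370) - 13200/(-21459)) - N = 11881/(12896/(-17370) - 13200/(-21459)) - 1*(-1/164) = 11881/(12896*(-1/17370) - 13200*(-1/21459)) + 1/164 = 11881/(-6448/8685 + 4400/7153) + 1/164 = 11881/(-7908544/62123805) + 1/164 = 11881*(-62123805/7908544) + 1/164 = -738092927205/7908544 + 1/164 = -30261808038269/324250304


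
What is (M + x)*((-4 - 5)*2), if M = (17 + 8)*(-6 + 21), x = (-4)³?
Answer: -5598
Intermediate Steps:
x = -64
M = 375 (M = 25*15 = 375)
(M + x)*((-4 - 5)*2) = (375 - 64)*((-4 - 5)*2) = 311*(-9*2) = 311*(-18) = -5598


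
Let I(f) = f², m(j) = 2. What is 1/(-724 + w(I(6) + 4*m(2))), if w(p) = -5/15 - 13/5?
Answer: -15/10904 ≈ -0.0013756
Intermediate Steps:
w(p) = -44/15 (w(p) = -5*1/15 - 13*⅕ = -⅓ - 13/5 = -44/15)
1/(-724 + w(I(6) + 4*m(2))) = 1/(-724 - 44/15) = 1/(-10904/15) = -15/10904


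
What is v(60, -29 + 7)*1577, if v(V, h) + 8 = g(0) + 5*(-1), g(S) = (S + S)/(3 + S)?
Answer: -20501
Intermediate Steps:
g(S) = 2*S/(3 + S) (g(S) = (2*S)/(3 + S) = 2*S/(3 + S))
v(V, h) = -13 (v(V, h) = -8 + (2*0/(3 + 0) + 5*(-1)) = -8 + (2*0/3 - 5) = -8 + (2*0*(⅓) - 5) = -8 + (0 - 5) = -8 - 5 = -13)
v(60, -29 + 7)*1577 = -13*1577 = -20501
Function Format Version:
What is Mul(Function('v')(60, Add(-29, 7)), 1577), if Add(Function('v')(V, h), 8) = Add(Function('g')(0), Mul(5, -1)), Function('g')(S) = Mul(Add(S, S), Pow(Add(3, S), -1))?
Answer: -20501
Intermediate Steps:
Function('g')(S) = Mul(2, S, Pow(Add(3, S), -1)) (Function('g')(S) = Mul(Mul(2, S), Pow(Add(3, S), -1)) = Mul(2, S, Pow(Add(3, S), -1)))
Function('v')(V, h) = -13 (Function('v')(V, h) = Add(-8, Add(Mul(2, 0, Pow(Add(3, 0), -1)), Mul(5, -1))) = Add(-8, Add(Mul(2, 0, Pow(3, -1)), -5)) = Add(-8, Add(Mul(2, 0, Rational(1, 3)), -5)) = Add(-8, Add(0, -5)) = Add(-8, -5) = -13)
Mul(Function('v')(60, Add(-29, 7)), 1577) = Mul(-13, 1577) = -20501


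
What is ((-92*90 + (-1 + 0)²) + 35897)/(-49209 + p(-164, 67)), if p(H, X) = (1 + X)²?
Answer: -27618/44585 ≈ -0.61945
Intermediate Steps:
((-92*90 + (-1 + 0)²) + 35897)/(-49209 + p(-164, 67)) = ((-92*90 + (-1 + 0)²) + 35897)/(-49209 + (1 + 67)²) = ((-8280 + (-1)²) + 35897)/(-49209 + 68²) = ((-8280 + 1) + 35897)/(-49209 + 4624) = (-8279 + 35897)/(-44585) = 27618*(-1/44585) = -27618/44585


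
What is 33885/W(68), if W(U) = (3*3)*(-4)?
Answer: -3765/4 ≈ -941.25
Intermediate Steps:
W(U) = -36 (W(U) = 9*(-4) = -36)
33885/W(68) = 33885/(-36) = 33885*(-1/36) = -3765/4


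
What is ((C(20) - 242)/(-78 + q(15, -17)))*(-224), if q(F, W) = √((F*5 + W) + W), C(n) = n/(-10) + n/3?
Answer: -4146688/6043 - 159488*√41/18129 ≈ -742.53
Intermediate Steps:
C(n) = 7*n/30 (C(n) = n*(-⅒) + n*(⅓) = -n/10 + n/3 = 7*n/30)
q(F, W) = √(2*W + 5*F) (q(F, W) = √((5*F + W) + W) = √((W + 5*F) + W) = √(2*W + 5*F))
((C(20) - 242)/(-78 + q(15, -17)))*(-224) = (((7/30)*20 - 242)/(-78 + √(2*(-17) + 5*15)))*(-224) = ((14/3 - 242)/(-78 + √(-34 + 75)))*(-224) = -712/(3*(-78 + √41))*(-224) = 159488/(3*(-78 + √41))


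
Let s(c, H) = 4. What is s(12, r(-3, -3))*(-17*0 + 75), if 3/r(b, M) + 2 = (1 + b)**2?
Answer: 300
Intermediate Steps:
r(b, M) = 3/(-2 + (1 + b)**2)
s(12, r(-3, -3))*(-17*0 + 75) = 4*(-17*0 + 75) = 4*(0 + 75) = 4*75 = 300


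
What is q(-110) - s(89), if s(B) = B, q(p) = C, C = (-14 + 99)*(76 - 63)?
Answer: 1016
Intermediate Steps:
C = 1105 (C = 85*13 = 1105)
q(p) = 1105
q(-110) - s(89) = 1105 - 1*89 = 1105 - 89 = 1016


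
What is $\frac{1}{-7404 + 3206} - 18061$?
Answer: $- \frac{75820079}{4198} \approx -18061.0$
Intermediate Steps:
$\frac{1}{-7404 + 3206} - 18061 = \frac{1}{-4198} - 18061 = - \frac{1}{4198} - 18061 = - \frac{75820079}{4198}$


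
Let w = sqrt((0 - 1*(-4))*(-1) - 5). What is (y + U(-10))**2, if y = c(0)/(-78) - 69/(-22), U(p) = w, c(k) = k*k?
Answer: 405/484 + 207*I/11 ≈ 0.83678 + 18.818*I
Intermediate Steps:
c(k) = k**2
w = 3*I (w = sqrt((0 + 4)*(-1) - 5) = sqrt(4*(-1) - 5) = sqrt(-4 - 5) = sqrt(-9) = 3*I ≈ 3.0*I)
U(p) = 3*I
y = 69/22 (y = 0**2/(-78) - 69/(-22) = 0*(-1/78) - 69*(-1/22) = 0 + 69/22 = 69/22 ≈ 3.1364)
(y + U(-10))**2 = (69/22 + 3*I)**2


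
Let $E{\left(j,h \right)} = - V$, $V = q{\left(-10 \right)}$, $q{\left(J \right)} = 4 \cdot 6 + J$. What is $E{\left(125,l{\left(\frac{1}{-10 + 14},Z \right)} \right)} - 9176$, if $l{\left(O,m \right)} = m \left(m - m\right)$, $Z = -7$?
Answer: $-9190$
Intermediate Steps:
$q{\left(J \right)} = 24 + J$
$V = 14$ ($V = 24 - 10 = 14$)
$l{\left(O,m \right)} = 0$ ($l{\left(O,m \right)} = m 0 = 0$)
$E{\left(j,h \right)} = -14$ ($E{\left(j,h \right)} = \left(-1\right) 14 = -14$)
$E{\left(125,l{\left(\frac{1}{-10 + 14},Z \right)} \right)} - 9176 = -14 - 9176 = -9190$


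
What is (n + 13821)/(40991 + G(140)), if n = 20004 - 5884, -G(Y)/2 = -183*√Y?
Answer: 1145329531/1661508241 - 20452812*√35/1661508241 ≈ 0.61651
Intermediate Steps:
G(Y) = 366*√Y (G(Y) = -(-366)*√Y = 366*√Y)
n = 14120
(n + 13821)/(40991 + G(140)) = (14120 + 13821)/(40991 + 366*√140) = 27941/(40991 + 366*(2*√35)) = 27941/(40991 + 732*√35)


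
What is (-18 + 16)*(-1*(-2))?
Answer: -4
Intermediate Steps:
(-18 + 16)*(-1*(-2)) = -2*2 = -4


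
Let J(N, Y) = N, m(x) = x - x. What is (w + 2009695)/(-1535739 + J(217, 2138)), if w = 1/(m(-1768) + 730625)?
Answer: -734166704688/560945380625 ≈ -1.3088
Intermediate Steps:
m(x) = 0
w = 1/730625 (w = 1/(0 + 730625) = 1/730625 ≈ 1.3687e-6)
(w + 2009695)/(-1535739 + J(217, 2138)) = (1/730625 + 2009695)/(-1535739 + 217) = (1468333409376/730625)/(-1535522) = (1468333409376/730625)*(-1/1535522) = -734166704688/560945380625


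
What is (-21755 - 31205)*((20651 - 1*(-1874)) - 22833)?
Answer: 16311680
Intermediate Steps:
(-21755 - 31205)*((20651 - 1*(-1874)) - 22833) = -52960*((20651 + 1874) - 22833) = -52960*(22525 - 22833) = -52960*(-308) = 16311680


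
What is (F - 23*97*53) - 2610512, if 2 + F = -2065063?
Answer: -4793820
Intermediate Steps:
F = -2065065 (F = -2 - 2065063 = -2065065)
(F - 23*97*53) - 2610512 = (-2065065 - 23*97*53) - 2610512 = (-2065065 - 2231*53) - 2610512 = (-2065065 - 118243) - 2610512 = -2183308 - 2610512 = -4793820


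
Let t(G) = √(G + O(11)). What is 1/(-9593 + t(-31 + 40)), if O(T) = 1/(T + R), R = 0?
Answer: -105523/1012282039 - 10*√11/1012282039 ≈ -0.00010428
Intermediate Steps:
O(T) = 1/T (O(T) = 1/(T + 0) = 1/T)
t(G) = √(1/11 + G) (t(G) = √(G + 1/11) = √(1/11 + G))
1/(-9593 + t(-31 + 40)) = 1/(-9593 + √(11 + 121*(-31 + 40))/11) = 1/(-9593 + √(11 + 121*9)/11) = 1/(-9593 + √(11 + 1089)/11) = 1/(-9593 + √1100/11) = 1/(-9593 + (10*√11)/11) = 1/(-9593 + 10*√11/11)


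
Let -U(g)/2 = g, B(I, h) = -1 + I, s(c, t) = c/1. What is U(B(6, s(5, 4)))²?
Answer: 100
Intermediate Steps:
s(c, t) = c (s(c, t) = c*1 = c)
U(g) = -2*g
U(B(6, s(5, 4)))² = (-2*(-1 + 6))² = (-2*5)² = (-10)² = 100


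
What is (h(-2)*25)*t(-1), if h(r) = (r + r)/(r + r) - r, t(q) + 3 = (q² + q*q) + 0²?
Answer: -75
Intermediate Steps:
t(q) = -3 + 2*q² (t(q) = -3 + ((q² + q*q) + 0²) = -3 + ((q² + q²) + 0) = -3 + (2*q² + 0) = -3 + 2*q²)
h(r) = 1 - r (h(r) = (2*r)/((2*r)) - r = (2*r)*(1/(2*r)) - r = 1 - r)
(h(-2)*25)*t(-1) = ((1 - 1*(-2))*25)*(-3 + 2*(-1)²) = ((1 + 2)*25)*(-3 + 2*1) = (3*25)*(-3 + 2) = 75*(-1) = -75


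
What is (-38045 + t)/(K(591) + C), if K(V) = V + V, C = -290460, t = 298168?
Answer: -260123/289278 ≈ -0.89921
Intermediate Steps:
K(V) = 2*V
(-38045 + t)/(K(591) + C) = (-38045 + 298168)/(2*591 - 290460) = 260123/(1182 - 290460) = 260123/(-289278) = 260123*(-1/289278) = -260123/289278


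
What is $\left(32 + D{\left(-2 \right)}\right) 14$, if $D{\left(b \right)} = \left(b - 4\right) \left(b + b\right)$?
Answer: $784$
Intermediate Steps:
$D{\left(b \right)} = 2 b \left(-4 + b\right)$ ($D{\left(b \right)} = \left(-4 + b\right) 2 b = 2 b \left(-4 + b\right)$)
$\left(32 + D{\left(-2 \right)}\right) 14 = \left(32 + 2 \left(-2\right) \left(-4 - 2\right)\right) 14 = \left(32 + 2 \left(-2\right) \left(-6\right)\right) 14 = \left(32 + 24\right) 14 = 56 \cdot 14 = 784$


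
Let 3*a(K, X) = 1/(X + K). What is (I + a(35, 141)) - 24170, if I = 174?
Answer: -12669887/528 ≈ -23996.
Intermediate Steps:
a(K, X) = 1/(3*(K + X)) (a(K, X) = 1/(3*(X + K)) = 1/(3*(K + X)))
(I + a(35, 141)) - 24170 = (174 + 1/(3*(35 + 141))) - 24170 = (174 + (1/3)/176) - 24170 = (174 + (1/3)*(1/176)) - 24170 = (174 + 1/528) - 24170 = 91873/528 - 24170 = -12669887/528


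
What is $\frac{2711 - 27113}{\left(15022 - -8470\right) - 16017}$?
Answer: $- \frac{24402}{7475} \approx -3.2645$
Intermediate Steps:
$\frac{2711 - 27113}{\left(15022 - -8470\right) - 16017} = - \frac{24402}{\left(15022 + 8470\right) - 16017} = - \frac{24402}{23492 - 16017} = - \frac{24402}{7475}$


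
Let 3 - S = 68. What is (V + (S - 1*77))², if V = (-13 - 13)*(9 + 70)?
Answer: 4822416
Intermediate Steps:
S = -65 (S = 3 - 1*68 = 3 - 68 = -65)
V = -2054 (V = -26*79 = -2054)
(V + (S - 1*77))² = (-2054 + (-65 - 1*77))² = (-2054 + (-65 - 77))² = (-2054 - 142)² = (-2196)² = 4822416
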